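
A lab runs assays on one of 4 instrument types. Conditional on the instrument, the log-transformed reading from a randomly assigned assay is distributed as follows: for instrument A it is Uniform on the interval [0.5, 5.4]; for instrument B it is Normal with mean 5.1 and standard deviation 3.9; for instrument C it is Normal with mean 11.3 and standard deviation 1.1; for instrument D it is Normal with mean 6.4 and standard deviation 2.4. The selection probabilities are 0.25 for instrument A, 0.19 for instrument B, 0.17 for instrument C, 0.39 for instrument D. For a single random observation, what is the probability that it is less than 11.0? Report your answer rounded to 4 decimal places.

Conditional on each instrument, P(X < 11.0): A: 1; B: 0.934837; C: 0.392531; D: 0.97236.
By total probability, P(X < 11.0) = 0.25·1 + 0.19·0.934837 + 0.17·0.392531 + 0.39·0.97236 = 0.87357.

0.8736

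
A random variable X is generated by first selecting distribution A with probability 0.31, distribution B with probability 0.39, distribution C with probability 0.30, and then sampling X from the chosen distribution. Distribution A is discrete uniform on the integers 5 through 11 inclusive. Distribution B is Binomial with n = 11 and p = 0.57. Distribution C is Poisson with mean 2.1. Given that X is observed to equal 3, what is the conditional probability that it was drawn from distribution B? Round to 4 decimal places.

0.1972

Likelihoods P(X=3 | ·): A: 0; B: 0.0357155; C: 0.189011.
Posterior ∝ prior × likelihood. Numerator for B: 0.39·0.0357155 = 0.013929.
Normalizing constant: 0.31·0 + 0.39·0.0357155 + 0.3·0.189011 = 0.0706325.
P(B | observation) = 0.013929 / 0.0706325 = 0.197204.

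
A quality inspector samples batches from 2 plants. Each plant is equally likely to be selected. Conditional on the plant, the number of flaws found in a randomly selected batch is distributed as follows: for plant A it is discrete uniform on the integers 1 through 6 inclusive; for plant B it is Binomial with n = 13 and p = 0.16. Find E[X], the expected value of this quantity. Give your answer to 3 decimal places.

Component means — A: 3.5; B: 2.08.
E[X] = 0.5·3.5 + 0.5·2.08 = 2.79.

2.790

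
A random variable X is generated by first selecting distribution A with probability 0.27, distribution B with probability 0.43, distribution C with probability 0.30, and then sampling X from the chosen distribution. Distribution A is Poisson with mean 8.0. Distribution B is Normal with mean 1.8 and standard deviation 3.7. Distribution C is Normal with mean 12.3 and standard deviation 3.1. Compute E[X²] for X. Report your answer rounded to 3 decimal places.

For each component E[X²] = Var + (mean)², giving A: 72; B: 16.93; C: 160.9.
Overall E[X²] = 0.27·72 + 0.43·16.93 + 0.3·160.9 = 74.9899.

74.990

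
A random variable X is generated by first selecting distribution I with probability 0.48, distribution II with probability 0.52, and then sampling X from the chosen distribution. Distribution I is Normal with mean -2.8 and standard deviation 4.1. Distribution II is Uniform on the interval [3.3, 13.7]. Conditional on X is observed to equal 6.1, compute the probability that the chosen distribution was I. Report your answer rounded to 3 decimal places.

Likelihoods f(6.1 | ·): I: 0.00922384; II: 0.0961538.
Posterior ∝ prior × likelihood. Numerator for I: 0.48·0.00922384 = 0.00442744.
Normalizing constant: 0.48·0.00922384 + 0.52·0.0961538 = 0.0544274.
P(I | observation) = 0.00442744 / 0.0544274 = 0.0813458.

0.081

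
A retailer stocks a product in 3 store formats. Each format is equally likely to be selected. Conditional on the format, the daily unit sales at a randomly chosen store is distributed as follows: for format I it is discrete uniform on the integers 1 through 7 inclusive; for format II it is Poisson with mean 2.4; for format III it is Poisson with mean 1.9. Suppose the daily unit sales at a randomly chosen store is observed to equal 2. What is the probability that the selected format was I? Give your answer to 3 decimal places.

Likelihoods P(X=2 | ·): I: 0.142857; II: 0.261268; III: 0.269971.
Posterior ∝ prior × likelihood. Numerator for I: 0.333333·0.142857 = 0.047619.
Normalizing constant: 0.333333·0.142857 + 0.333333·0.261268 + 0.333333·0.269971 = 0.224699.
P(I | observation) = 0.047619 / 0.224699 = 0.211924.

0.212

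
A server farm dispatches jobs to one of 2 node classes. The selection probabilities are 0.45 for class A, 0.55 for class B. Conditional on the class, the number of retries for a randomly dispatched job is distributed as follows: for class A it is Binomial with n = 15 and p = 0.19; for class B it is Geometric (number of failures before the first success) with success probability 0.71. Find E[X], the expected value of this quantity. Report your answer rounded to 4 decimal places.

Component means — A: 2.85; B: 0.408451.
E[X] = 0.45·2.85 + 0.55·0.408451 = 1.50715.

1.5071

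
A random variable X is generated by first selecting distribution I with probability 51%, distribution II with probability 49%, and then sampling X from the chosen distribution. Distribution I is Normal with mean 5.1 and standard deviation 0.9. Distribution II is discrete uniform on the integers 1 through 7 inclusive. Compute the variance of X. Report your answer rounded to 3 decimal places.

2.675

Per component, I: μ=5.1, E[X²]=26.82; II: μ=4, E[X²]=20.
E[X] = 0.51·5.1 + 0.49·4 = 4.561.
E[X²] = 0.51·26.82 + 0.49·20 = 23.4782.
Var(X) = E[X²] − (E[X])² = 23.4782 − 20.8027 = 2.67548.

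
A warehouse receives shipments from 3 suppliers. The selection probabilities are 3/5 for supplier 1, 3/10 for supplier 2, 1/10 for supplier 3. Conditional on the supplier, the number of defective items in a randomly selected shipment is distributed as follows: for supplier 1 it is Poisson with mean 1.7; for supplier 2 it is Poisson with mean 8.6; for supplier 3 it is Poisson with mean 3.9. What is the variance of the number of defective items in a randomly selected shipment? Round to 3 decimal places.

Per component, 1: μ=1.7, E[X²]=4.59; 2: μ=8.6, E[X²]=82.56; 3: μ=3.9, E[X²]=19.11.
E[X] = 0.6·1.7 + 0.3·8.6 + 0.1·3.9 = 3.99.
E[X²] = 0.6·4.59 + 0.3·82.56 + 0.1·19.11 = 29.433.
Var(X) = E[X²] − (E[X])² = 29.433 − 15.9201 = 13.5129.

13.513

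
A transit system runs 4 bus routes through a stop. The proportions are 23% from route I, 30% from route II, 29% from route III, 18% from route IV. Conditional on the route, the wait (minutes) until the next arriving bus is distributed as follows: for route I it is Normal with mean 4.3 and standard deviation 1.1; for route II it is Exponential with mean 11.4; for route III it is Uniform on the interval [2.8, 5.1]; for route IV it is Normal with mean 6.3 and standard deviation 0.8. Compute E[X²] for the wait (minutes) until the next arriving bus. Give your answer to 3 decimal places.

For each component E[X²] = Var + (mean)², giving I: 19.7; II: 259.92; III: 16.0433; IV: 40.33.
Overall E[X²] = 0.23·19.7 + 0.3·259.92 + 0.29·16.0433 + 0.18·40.33 = 94.419.

94.419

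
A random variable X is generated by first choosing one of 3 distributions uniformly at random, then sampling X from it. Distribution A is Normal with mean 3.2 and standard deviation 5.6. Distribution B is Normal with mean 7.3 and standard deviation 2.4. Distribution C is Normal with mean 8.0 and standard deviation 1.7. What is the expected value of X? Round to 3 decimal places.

6.167

Component means — A: 3.2; B: 7.3; C: 8.
E[X] = 0.333333·3.2 + 0.333333·7.3 + 0.333333·8 = 6.16667.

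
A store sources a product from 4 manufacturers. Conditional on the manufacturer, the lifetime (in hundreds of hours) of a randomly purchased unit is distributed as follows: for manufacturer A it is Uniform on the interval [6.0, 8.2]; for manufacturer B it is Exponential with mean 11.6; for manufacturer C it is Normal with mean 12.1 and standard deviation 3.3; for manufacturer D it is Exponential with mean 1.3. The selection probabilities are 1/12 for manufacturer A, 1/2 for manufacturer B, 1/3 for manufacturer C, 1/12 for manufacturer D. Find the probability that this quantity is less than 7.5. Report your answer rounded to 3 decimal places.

0.405

Conditional on each manufacturer, P(X < 7.5): A: 0.681818; B: 0.476151; C: 0.081668; D: 0.996878.
By total probability, P(X < 7.5) = 0.0833333·0.681818 + 0.5·0.476151 + 0.333333·0.081668 + 0.0833333·0.996878 = 0.405189.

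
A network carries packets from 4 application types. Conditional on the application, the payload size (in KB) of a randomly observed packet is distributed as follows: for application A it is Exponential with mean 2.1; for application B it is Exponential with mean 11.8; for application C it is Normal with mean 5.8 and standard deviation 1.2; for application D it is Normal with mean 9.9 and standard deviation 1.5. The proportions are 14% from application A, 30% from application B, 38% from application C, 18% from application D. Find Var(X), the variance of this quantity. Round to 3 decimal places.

Per component, A: μ=2.1, E[X²]=8.82; B: μ=11.8, E[X²]=278.48; C: μ=5.8, E[X²]=35.08; D: μ=9.9, E[X²]=100.26.
E[X] = 0.14·2.1 + 0.3·11.8 + 0.38·5.8 + 0.18·9.9 = 7.82.
E[X²] = 0.14·8.82 + 0.3·278.48 + 0.38·35.08 + 0.18·100.26 = 116.156.
Var(X) = E[X²] − (E[X])² = 116.156 − 61.1524 = 55.0036.

55.004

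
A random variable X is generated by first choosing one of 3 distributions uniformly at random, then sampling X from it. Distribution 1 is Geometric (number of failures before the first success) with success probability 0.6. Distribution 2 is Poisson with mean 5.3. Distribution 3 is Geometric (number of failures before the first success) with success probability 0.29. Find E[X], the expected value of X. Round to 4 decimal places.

2.8050

Component means — 1: 0.666667; 2: 5.3; 3: 2.44828.
E[X] = 0.333333·0.666667 + 0.333333·5.3 + 0.333333·2.44828 = 2.80498.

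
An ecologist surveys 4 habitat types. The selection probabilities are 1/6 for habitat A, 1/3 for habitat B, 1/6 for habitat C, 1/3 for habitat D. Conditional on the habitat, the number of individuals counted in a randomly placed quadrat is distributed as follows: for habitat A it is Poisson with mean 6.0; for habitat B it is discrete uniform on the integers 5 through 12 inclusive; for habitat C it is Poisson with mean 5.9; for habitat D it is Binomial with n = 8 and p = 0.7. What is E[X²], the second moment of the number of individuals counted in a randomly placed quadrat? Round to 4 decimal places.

For each component E[X²] = Var + (mean)², giving A: 42; B: 77.5; C: 40.71; D: 33.04.
Overall E[X²] = 0.166667·42 + 0.333333·77.5 + 0.166667·40.71 + 0.333333·33.04 = 50.6317.

50.6317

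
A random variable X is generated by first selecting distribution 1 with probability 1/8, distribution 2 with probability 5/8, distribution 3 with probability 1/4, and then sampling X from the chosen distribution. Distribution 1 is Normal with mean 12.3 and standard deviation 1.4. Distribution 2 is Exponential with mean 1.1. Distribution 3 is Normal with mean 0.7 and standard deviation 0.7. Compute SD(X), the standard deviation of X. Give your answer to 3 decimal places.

Per component, 1: μ=12.3, E[X²]=153.25; 2: μ=1.1, E[X²]=2.42; 3: μ=0.7, E[X²]=0.98.
E[X] = 0.125·12.3 + 0.625·1.1 + 0.25·0.7 = 2.4.
E[X²] = 0.125·153.25 + 0.625·2.42 + 0.25·0.98 = 20.9138.
Var(X) = E[X²] − (E[X])² = 20.9138 − 5.76 = 15.1538.
SD(X) = √15.1538 = 3.89278.

3.893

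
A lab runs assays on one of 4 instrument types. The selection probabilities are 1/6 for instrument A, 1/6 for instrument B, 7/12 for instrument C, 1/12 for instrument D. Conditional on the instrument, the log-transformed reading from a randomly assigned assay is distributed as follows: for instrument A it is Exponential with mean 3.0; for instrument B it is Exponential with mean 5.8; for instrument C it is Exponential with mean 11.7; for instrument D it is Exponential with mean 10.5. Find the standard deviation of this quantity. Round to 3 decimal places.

Per component, A: μ=3, E[X²]=18; B: μ=5.8, E[X²]=67.28; C: μ=11.7, E[X²]=273.78; D: μ=10.5, E[X²]=220.5.
E[X] = 0.166667·3 + 0.166667·5.8 + 0.583333·11.7 + 0.0833333·10.5 = 9.16667.
E[X²] = 0.166667·18 + 0.166667·67.28 + 0.583333·273.78 + 0.0833333·220.5 = 192.293.
Var(X) = E[X²] − (E[X])² = 192.293 − 84.0278 = 108.266.
SD(X) = √108.266 = 10.4051.

10.405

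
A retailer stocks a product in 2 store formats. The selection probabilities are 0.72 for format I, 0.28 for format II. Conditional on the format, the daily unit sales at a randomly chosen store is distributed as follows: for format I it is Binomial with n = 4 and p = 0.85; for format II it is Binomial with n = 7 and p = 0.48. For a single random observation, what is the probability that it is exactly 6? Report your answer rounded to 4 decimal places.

Conditional on each format, P(X = 6): I: 0; II: 0.0445193.
By total probability, P(X = 6) = 0.72·0 + 0.28·0.0445193 = 0.0124654.

0.0125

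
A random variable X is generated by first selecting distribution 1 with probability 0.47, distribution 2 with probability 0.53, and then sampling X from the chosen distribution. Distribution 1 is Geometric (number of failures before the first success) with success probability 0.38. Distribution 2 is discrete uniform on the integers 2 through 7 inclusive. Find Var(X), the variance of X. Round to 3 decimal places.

5.613

Per component, 1: μ=1.63158, E[X²]=6.95568; 2: μ=4.5, E[X²]=23.1667.
E[X] = 0.47·1.63158 + 0.53·4.5 = 3.15184.
E[X²] = 0.47·6.95568 + 0.53·23.1667 = 15.5475.
Var(X) = E[X²] − (E[X])² = 15.5475 − 9.93411 = 5.61339.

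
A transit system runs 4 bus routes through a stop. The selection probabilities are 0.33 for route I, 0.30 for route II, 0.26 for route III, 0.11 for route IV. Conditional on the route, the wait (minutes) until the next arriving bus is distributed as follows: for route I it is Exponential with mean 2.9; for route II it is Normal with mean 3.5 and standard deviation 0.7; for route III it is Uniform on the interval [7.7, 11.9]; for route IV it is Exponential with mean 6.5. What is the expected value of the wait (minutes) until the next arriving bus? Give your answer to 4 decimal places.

5.2700

Component means — I: 2.9; II: 3.5; III: 9.8; IV: 6.5.
E[X] = 0.33·2.9 + 0.3·3.5 + 0.26·9.8 + 0.11·6.5 = 5.27.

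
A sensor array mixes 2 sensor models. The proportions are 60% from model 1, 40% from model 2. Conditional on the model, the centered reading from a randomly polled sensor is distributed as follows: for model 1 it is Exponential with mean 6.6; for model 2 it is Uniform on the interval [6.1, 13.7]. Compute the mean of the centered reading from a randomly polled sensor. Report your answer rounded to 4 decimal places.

7.9200

Component means — 1: 6.6; 2: 9.9.
E[X] = 0.6·6.6 + 0.4·9.9 = 7.92.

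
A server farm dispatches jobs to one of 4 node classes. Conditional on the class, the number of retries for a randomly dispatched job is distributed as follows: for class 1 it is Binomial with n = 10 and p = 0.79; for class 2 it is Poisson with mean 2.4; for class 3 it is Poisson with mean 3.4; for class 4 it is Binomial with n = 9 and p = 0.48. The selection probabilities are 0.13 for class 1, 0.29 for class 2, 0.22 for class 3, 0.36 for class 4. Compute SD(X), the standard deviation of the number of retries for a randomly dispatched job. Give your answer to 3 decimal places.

2.303

Per component, 1: μ=7.9, E[X²]=64.069; 2: μ=2.4, E[X²]=8.16; 3: μ=3.4, E[X²]=14.96; 4: μ=4.32, E[X²]=20.9088.
E[X] = 0.13·7.9 + 0.29·2.4 + 0.22·3.4 + 0.36·4.32 = 4.0262.
E[X²] = 0.13·64.069 + 0.29·8.16 + 0.22·14.96 + 0.36·20.9088 = 21.5137.
Var(X) = E[X²] − (E[X])² = 21.5137 − 16.2103 = 5.30345.
SD(X) = √5.30345 = 2.30292.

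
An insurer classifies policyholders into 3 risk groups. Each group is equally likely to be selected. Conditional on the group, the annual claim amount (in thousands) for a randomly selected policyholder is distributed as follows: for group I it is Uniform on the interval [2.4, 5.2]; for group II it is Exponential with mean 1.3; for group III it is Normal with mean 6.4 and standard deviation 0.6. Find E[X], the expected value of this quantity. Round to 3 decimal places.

3.833

Component means — I: 3.8; II: 1.3; III: 6.4.
E[X] = 0.333333·3.8 + 0.333333·1.3 + 0.333333·6.4 = 3.83333.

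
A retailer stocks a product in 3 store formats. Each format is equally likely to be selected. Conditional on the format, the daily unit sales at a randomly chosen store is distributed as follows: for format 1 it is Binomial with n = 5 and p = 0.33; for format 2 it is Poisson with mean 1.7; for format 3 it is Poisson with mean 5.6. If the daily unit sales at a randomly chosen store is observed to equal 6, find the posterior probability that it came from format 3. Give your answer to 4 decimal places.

Likelihoods P(X=6 | ·): 1: 0; 2: 0.00612436; 3: 0.158397.
Posterior ∝ prior × likelihood. Numerator for 3: 0.333333·0.158397 = 0.052799.
Normalizing constant: 0.333333·0 + 0.333333·0.00612436 + 0.333333·0.158397 = 0.0548404.
P(3 | observation) = 0.052799 / 0.0548404 = 0.962775.

0.9628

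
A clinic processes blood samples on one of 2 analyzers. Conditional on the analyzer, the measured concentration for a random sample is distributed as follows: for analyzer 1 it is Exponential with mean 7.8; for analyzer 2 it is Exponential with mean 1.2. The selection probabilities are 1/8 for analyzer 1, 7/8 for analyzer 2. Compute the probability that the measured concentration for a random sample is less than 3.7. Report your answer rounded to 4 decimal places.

0.8821

Conditional on each analyzer, P(X < 3.7): 1: 0.377716; 2: 0.954194.
By total probability, P(X < 3.7) = 0.125·0.377716 + 0.875·0.954194 = 0.882134.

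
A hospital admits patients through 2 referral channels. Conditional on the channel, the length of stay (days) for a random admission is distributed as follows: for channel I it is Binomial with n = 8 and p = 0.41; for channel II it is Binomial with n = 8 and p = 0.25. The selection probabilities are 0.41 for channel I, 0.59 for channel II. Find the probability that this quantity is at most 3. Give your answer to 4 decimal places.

Conditional on each channel, P(X ≤ 3): I: 0.570777; II: 0.886185.
By total probability, P(X ≤ 3) = 0.41·0.570777 + 0.59·0.886185 = 0.756867.

0.7569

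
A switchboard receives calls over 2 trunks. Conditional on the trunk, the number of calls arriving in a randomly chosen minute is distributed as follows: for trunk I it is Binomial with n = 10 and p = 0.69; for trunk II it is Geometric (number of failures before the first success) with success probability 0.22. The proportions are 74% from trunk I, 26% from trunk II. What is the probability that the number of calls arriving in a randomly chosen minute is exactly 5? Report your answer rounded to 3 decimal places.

Conditional on each trunk, P(X = 5): I: 0.112838; II: 0.0635178.
By total probability, P(X = 5) = 0.74·0.112838 + 0.26·0.0635178 = 0.100015.

0.100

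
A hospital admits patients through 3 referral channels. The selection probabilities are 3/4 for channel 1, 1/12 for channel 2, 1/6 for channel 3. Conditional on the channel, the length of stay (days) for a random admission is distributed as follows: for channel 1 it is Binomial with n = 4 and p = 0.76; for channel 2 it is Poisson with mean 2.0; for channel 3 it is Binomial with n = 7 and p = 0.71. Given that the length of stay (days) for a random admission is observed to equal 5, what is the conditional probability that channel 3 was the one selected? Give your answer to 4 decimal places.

0.9464

Likelihoods P(X=5 | ·): 1: 0; 2: 0.0360894; 3: 0.318645.
Posterior ∝ prior × likelihood. Numerator for 3: 0.166667·0.318645 = 0.0531075.
Normalizing constant: 0.75·0 + 0.0833333·0.0360894 + 0.166667·0.318645 = 0.0561149.
P(3 | observation) = 0.0531075 / 0.0561149 = 0.946406.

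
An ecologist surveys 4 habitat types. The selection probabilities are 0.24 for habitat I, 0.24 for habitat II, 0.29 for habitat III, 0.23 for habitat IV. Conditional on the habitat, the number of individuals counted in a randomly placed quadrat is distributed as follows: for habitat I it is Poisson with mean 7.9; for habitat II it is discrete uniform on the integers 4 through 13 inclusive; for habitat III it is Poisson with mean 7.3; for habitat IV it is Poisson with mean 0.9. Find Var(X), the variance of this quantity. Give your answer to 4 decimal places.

14.9712

Per component, I: μ=7.9, E[X²]=70.31; II: μ=8.5, E[X²]=80.5; III: μ=7.3, E[X²]=60.59; IV: μ=0.9, E[X²]=1.71.
E[X] = 0.24·7.9 + 0.24·8.5 + 0.29·7.3 + 0.23·0.9 = 6.26.
E[X²] = 0.24·70.31 + 0.24·80.5 + 0.29·60.59 + 0.23·1.71 = 54.1588.
Var(X) = E[X²] − (E[X])² = 54.1588 − 39.1876 = 14.9712.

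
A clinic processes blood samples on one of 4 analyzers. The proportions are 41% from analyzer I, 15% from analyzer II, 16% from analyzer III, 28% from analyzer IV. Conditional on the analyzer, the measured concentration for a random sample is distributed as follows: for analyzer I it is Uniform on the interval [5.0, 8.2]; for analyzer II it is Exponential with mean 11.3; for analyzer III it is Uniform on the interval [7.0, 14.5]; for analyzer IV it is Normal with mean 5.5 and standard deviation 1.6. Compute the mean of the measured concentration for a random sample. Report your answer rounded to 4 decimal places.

Component means — I: 6.6; II: 11.3; III: 10.75; IV: 5.5.
E[X] = 0.41·6.6 + 0.15·11.3 + 0.16·10.75 + 0.28·5.5 = 7.661.

7.6610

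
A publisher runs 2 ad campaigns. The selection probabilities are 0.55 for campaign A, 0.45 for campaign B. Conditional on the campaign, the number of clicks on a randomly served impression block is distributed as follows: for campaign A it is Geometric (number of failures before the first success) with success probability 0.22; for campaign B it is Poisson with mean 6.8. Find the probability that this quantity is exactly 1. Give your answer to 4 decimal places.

0.0978

Conditional on each campaign, P(X = 1): A: 0.1716; B: 0.00757367.
By total probability, P(X = 1) = 0.55·0.1716 + 0.45·0.00757367 = 0.0977882.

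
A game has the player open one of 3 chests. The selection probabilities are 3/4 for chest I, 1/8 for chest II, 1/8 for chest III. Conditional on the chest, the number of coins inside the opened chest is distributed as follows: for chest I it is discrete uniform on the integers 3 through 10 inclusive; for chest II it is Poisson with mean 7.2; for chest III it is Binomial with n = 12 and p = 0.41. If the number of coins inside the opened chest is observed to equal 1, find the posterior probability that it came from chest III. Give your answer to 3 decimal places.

Likelihoods P(X=1 | ·): I: 0; II: 0.00537542; III: 0.0148367.
Posterior ∝ prior × likelihood. Numerator for III: 0.125·0.0148367 = 0.00185459.
Normalizing constant: 0.75·0 + 0.125·0.00537542 + 0.125·0.0148367 = 0.00252651.
P(III | observation) = 0.00185459 / 0.00252651 = 0.73405.

0.734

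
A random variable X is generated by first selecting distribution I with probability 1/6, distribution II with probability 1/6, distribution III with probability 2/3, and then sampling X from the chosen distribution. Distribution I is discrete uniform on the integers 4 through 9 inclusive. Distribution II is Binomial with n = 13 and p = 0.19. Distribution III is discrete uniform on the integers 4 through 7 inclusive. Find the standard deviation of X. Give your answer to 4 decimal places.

1.7987

Per component, I: μ=6.5, E[X²]=45.1667; II: μ=2.47, E[X²]=8.1016; III: μ=5.5, E[X²]=31.5.
E[X] = 0.166667·6.5 + 0.166667·2.47 + 0.666667·5.5 = 5.16167.
E[X²] = 0.166667·45.1667 + 0.166667·8.1016 + 0.666667·31.5 = 29.878.
Var(X) = E[X²] − (E[X])² = 29.878 − 26.6428 = 3.23524.
SD(X) = √3.23524 = 1.79868.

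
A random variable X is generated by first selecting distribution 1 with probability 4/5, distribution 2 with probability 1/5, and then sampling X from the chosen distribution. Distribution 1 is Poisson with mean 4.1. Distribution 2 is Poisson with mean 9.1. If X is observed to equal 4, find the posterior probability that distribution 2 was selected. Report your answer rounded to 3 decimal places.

0.039

Likelihoods P(X=4 | ·): 1: 0.195127; 2: 0.0319062.
Posterior ∝ prior × likelihood. Numerator for 2: 0.2·0.0319062 = 0.00638123.
Normalizing constant: 0.8·0.195127 + 0.2·0.0319062 = 0.162483.
P(2 | observation) = 0.00638123 / 0.162483 = 0.0392733.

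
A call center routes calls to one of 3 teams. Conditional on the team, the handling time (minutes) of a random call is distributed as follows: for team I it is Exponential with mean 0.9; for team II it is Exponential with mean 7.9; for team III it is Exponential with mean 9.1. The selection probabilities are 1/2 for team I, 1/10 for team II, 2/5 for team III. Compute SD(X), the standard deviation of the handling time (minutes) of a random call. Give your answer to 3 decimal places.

7.465

Per component, I: μ=0.9, E[X²]=1.62; II: μ=7.9, E[X²]=124.82; III: μ=9.1, E[X²]=165.62.
E[X] = 0.5·0.9 + 0.1·7.9 + 0.4·9.1 = 4.88.
E[X²] = 0.5·1.62 + 0.1·124.82 + 0.4·165.62 = 79.54.
Var(X) = E[X²] − (E[X])² = 79.54 − 23.8144 = 55.7256.
SD(X) = √55.7256 = 7.46496.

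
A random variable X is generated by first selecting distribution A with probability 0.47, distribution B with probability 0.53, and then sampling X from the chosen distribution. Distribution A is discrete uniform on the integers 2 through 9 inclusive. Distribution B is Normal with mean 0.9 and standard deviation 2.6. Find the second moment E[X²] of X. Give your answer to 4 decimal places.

20.6971

For each component E[X²] = Var + (mean)², giving A: 35.5; B: 7.57.
Overall E[X²] = 0.47·35.5 + 0.53·7.57 = 20.6971.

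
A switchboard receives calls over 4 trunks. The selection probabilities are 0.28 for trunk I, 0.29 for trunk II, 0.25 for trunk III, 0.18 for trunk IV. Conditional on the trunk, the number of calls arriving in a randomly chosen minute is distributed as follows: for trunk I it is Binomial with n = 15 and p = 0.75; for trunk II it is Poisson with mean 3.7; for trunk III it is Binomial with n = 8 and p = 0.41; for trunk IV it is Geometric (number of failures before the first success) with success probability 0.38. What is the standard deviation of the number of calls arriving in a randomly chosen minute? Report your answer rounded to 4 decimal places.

Per component, I: μ=11.25, E[X²]=129.375; II: μ=3.7, E[X²]=17.39; III: μ=3.28, E[X²]=12.6936; IV: μ=1.63158, E[X²]=6.95568.
E[X] = 0.28·11.25 + 0.29·3.7 + 0.25·3.28 + 0.18·1.63158 = 5.33668.
E[X²] = 0.28·129.375 + 0.29·17.39 + 0.25·12.6936 + 0.18·6.95568 = 45.6935.
Var(X) = E[X²] − (E[X])² = 45.6935 − 28.4802 = 17.2133.
SD(X) = √17.2133 = 4.14889.

4.1489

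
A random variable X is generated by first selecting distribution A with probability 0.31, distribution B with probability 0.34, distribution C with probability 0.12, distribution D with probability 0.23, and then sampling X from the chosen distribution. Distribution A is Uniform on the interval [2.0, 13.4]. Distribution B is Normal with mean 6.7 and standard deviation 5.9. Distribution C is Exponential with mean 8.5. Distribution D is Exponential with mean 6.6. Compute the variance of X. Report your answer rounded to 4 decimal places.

34.3296

Per component, A: μ=7.7, E[X²]=70.12; B: μ=6.7, E[X²]=79.7; C: μ=8.5, E[X²]=144.5; D: μ=6.6, E[X²]=87.12.
E[X] = 0.31·7.7 + 0.34·6.7 + 0.12·8.5 + 0.23·6.6 = 7.203.
E[X²] = 0.31·70.12 + 0.34·79.7 + 0.12·144.5 + 0.23·87.12 = 86.2128.
Var(X) = E[X²] − (E[X])² = 86.2128 − 51.8832 = 34.3296.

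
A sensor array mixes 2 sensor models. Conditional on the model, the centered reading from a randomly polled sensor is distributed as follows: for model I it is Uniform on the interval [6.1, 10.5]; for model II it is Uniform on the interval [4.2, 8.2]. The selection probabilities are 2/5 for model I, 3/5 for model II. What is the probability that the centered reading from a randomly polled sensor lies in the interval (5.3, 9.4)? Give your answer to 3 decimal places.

Conditional on each model, P(5.3 < X < 9.4): I: 0.75; II: 0.725.
By total probability, P(5.3 < X < 9.4) = 0.4·0.75 + 0.6·0.725 = 0.735.

0.735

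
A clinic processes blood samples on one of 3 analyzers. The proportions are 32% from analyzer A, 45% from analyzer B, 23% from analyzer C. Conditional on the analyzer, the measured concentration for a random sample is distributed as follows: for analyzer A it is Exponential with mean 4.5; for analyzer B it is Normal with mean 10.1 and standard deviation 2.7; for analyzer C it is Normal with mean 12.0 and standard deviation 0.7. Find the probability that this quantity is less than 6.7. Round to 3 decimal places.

0.295

Conditional on each analyzer, P(X < 6.7): A: 0.774377; B: 0.103968; C: 1.84297e-14.
By total probability, P(X < 6.7) = 0.32·0.774377 + 0.45·0.103968 + 0.23·1.84297e-14 = 0.294586.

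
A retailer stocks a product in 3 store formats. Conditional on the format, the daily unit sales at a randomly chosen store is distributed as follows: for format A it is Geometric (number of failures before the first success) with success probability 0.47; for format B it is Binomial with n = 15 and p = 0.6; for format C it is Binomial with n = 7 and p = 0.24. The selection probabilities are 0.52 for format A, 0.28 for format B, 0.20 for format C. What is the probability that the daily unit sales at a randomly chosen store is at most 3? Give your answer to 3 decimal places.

0.667

Conditional on each format, P(X ≤ 3): A: 0.921095; B: 0.00192777; C: 0.938305.
By total probability, P(X ≤ 3) = 0.52·0.921095 + 0.28·0.00192777 + 0.2·0.938305 = 0.66717.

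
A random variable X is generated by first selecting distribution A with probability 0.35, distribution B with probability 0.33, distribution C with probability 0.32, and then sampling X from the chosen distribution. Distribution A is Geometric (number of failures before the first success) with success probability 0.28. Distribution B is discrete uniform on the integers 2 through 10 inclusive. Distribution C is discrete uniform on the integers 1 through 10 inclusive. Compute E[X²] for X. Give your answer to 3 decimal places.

31.929

For each component E[X²] = Var + (mean)², giving A: 15.7959; B: 42.6667; C: 38.5.
Overall E[X²] = 0.35·15.7959 + 0.33·42.6667 + 0.32·38.5 = 31.9286.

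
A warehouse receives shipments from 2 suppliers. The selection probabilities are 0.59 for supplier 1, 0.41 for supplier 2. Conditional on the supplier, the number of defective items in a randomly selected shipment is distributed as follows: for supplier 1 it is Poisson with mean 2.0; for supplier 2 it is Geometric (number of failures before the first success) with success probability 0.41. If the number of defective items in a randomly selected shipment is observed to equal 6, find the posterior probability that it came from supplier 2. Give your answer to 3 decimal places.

Likelihoods P(X=6 | ·): 1: 0.0120298; 2: 0.017294.
Posterior ∝ prior × likelihood. Numerator for 2: 0.41·0.017294 = 0.00709055.
Normalizing constant: 0.59·0.0120298 + 0.41·0.017294 = 0.0141881.
P(2 | observation) = 0.00709055 / 0.0141881 = 0.499752.

0.500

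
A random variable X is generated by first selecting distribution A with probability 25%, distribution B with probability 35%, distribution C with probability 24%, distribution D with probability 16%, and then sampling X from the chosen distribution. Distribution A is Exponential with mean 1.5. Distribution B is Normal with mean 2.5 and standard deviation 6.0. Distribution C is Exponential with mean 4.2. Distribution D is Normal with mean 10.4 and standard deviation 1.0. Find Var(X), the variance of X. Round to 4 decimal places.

26.4632

Per component, A: μ=1.5, E[X²]=4.5; B: μ=2.5, E[X²]=42.25; C: μ=4.2, E[X²]=35.28; D: μ=10.4, E[X²]=109.16.
E[X] = 0.25·1.5 + 0.35·2.5 + 0.24·4.2 + 0.16·10.4 = 3.922.
E[X²] = 0.25·4.5 + 0.35·42.25 + 0.24·35.28 + 0.16·109.16 = 41.8453.
Var(X) = E[X²] − (E[X])² = 41.8453 − 15.3821 = 26.4632.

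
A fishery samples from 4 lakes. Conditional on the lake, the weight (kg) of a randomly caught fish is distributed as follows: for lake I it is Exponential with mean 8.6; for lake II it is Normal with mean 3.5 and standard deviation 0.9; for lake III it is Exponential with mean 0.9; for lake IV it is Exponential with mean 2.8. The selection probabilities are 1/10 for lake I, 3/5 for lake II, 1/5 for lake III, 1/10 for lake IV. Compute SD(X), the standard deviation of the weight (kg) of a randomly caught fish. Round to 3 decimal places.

3.581

Per component, I: μ=8.6, E[X²]=147.92; II: μ=3.5, E[X²]=13.06; III: μ=0.9, E[X²]=1.62; IV: μ=2.8, E[X²]=15.68.
E[X] = 0.1·8.6 + 0.6·3.5 + 0.2·0.9 + 0.1·2.8 = 3.42.
E[X²] = 0.1·147.92 + 0.6·13.06 + 0.2·1.62 + 0.1·15.68 = 24.52.
Var(X) = E[X²] − (E[X])² = 24.52 − 11.6964 = 12.8236.
SD(X) = √12.8236 = 3.58101.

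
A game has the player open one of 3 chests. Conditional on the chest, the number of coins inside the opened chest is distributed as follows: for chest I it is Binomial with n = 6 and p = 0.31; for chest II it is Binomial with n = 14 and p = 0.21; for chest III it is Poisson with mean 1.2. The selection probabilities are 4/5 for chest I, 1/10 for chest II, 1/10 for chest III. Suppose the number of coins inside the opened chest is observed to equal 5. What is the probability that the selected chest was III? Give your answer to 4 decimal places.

Likelihoods P(X=5 | ·): I: 0.0118525; II: 0.0979951; III: 0.00624556.
Posterior ∝ prior × likelihood. Numerator for III: 0.1·0.00624556 = 0.000624556.
Normalizing constant: 0.8·0.0118525 + 0.1·0.0979951 + 0.1·0.00624556 = 0.019906.
P(III | observation) = 0.000624556 / 0.019906 = 0.0313752.

0.0314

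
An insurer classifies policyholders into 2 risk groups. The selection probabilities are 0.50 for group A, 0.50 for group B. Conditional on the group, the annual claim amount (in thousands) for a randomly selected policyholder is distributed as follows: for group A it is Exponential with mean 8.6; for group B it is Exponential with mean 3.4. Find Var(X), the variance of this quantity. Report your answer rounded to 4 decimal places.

Per component, A: μ=8.6, E[X²]=147.92; B: μ=3.4, E[X²]=23.12.
E[X] = 0.5·8.6 + 0.5·3.4 = 6.
E[X²] = 0.5·147.92 + 0.5·23.12 = 85.52.
Var(X) = E[X²] − (E[X])² = 85.52 − 36 = 49.52.

49.5200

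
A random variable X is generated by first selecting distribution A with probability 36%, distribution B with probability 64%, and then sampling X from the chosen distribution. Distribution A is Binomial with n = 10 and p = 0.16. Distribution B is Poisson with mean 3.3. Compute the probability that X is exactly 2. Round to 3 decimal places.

0.231

Conditional on each component, P(X = 2): A: 0.285553; B: 0.200829.
By total probability, P(X = 2) = 0.36·0.285553 + 0.64·0.200829 = 0.23133.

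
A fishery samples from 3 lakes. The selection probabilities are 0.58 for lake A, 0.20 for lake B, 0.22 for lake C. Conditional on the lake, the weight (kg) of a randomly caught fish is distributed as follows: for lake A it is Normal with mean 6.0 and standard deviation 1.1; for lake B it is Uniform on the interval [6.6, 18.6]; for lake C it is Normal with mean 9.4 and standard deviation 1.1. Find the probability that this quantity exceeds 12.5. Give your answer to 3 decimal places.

0.102

Conditional on each lake, P(X > 12.5): A: 1.72e-09; B: 0.508333; C: 0.00241482.
By total probability, P(X > 12.5) = 0.58·1.72e-09 + 0.2·0.508333 + 0.22·0.00241482 = 0.102198.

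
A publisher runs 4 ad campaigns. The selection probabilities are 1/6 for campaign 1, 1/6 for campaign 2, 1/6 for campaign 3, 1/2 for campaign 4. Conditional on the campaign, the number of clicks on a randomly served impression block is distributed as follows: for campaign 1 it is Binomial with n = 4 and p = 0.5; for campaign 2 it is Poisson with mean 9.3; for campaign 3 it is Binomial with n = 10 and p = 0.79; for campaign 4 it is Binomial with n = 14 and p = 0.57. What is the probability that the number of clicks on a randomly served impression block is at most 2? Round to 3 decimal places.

Conditional on each campaign, P(X ≤ 2): 1: 0.6875; 2: 0.00489531; 3: 0.000112665; 4: 0.00132595.
By total probability, P(X ≤ 2) = 0.166667·0.6875 + 0.166667·0.00489531 + 0.166667·0.000112665 + 0.5·0.00132595 = 0.116081.

0.116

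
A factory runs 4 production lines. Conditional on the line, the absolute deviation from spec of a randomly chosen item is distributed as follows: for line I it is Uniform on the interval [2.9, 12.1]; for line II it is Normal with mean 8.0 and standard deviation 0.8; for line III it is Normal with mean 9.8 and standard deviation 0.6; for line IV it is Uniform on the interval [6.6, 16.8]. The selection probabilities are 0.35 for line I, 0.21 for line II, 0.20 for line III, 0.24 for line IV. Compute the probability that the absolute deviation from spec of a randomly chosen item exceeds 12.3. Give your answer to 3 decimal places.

0.106

Conditional on each line, P(X > 12.3): I: 0; II: 3.82913e-08; III: 1.54543e-05; IV: 0.441176.
By total probability, P(X > 12.3) = 0.35·0 + 0.21·3.82913e-08 + 0.2·1.54543e-05 + 0.24·0.441176 = 0.105885.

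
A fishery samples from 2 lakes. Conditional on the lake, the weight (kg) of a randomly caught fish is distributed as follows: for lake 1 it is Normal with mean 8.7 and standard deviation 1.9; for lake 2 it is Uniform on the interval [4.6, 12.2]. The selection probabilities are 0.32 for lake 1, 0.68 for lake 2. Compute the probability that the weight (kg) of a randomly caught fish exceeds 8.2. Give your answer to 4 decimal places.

Conditional on each lake, P(X > 8.2): 1: 0.603786; 2: 0.526316.
By total probability, P(X > 8.2) = 0.32·0.603786 + 0.68·0.526316 = 0.551106.

0.5511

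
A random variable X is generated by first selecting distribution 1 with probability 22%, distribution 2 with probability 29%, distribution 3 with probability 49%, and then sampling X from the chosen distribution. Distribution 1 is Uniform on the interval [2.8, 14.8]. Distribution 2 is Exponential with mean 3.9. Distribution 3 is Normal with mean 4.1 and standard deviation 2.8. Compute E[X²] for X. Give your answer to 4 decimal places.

For each component E[X²] = Var + (mean)², giving 1: 89.44; 2: 30.42; 3: 24.65.
Overall E[X²] = 0.22·89.44 + 0.29·30.42 + 0.49·24.65 = 40.5771.

40.5771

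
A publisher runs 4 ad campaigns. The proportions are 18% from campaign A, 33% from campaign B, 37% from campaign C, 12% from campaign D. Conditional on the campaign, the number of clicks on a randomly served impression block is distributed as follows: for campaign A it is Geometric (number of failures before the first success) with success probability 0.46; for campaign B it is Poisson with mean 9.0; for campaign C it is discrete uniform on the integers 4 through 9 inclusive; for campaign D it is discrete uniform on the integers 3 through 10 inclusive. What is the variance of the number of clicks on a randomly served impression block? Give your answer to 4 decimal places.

Per component, A: μ=1.17391, E[X²]=3.93006; B: μ=9, E[X²]=90; C: μ=6.5, E[X²]=45.1667; D: μ=6.5, E[X²]=47.5.
E[X] = 0.18·1.17391 + 0.33·9 + 0.37·6.5 + 0.12·6.5 = 6.3663.
E[X²] = 0.18·3.93006 + 0.33·90 + 0.37·45.1667 + 0.12·47.5 = 52.8191.
Var(X) = E[X²] − (E[X])² = 52.8191 − 40.5298 = 12.2892.

12.2892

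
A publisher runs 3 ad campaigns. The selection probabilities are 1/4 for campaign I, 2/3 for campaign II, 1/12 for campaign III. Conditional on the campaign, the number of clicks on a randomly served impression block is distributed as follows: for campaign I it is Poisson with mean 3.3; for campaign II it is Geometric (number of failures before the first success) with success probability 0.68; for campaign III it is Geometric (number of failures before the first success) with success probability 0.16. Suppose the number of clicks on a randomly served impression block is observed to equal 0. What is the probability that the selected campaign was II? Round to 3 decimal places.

0.953

Likelihoods P(X=0 | ·): I: 0.0368832; II: 0.68; III: 0.16.
Posterior ∝ prior × likelihood. Numerator for II: 0.666667·0.68 = 0.453333.
Normalizing constant: 0.25·0.0368832 + 0.666667·0.68 + 0.0833333·0.16 = 0.475887.
P(II | observation) = 0.453333 / 0.475887 = 0.952606.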